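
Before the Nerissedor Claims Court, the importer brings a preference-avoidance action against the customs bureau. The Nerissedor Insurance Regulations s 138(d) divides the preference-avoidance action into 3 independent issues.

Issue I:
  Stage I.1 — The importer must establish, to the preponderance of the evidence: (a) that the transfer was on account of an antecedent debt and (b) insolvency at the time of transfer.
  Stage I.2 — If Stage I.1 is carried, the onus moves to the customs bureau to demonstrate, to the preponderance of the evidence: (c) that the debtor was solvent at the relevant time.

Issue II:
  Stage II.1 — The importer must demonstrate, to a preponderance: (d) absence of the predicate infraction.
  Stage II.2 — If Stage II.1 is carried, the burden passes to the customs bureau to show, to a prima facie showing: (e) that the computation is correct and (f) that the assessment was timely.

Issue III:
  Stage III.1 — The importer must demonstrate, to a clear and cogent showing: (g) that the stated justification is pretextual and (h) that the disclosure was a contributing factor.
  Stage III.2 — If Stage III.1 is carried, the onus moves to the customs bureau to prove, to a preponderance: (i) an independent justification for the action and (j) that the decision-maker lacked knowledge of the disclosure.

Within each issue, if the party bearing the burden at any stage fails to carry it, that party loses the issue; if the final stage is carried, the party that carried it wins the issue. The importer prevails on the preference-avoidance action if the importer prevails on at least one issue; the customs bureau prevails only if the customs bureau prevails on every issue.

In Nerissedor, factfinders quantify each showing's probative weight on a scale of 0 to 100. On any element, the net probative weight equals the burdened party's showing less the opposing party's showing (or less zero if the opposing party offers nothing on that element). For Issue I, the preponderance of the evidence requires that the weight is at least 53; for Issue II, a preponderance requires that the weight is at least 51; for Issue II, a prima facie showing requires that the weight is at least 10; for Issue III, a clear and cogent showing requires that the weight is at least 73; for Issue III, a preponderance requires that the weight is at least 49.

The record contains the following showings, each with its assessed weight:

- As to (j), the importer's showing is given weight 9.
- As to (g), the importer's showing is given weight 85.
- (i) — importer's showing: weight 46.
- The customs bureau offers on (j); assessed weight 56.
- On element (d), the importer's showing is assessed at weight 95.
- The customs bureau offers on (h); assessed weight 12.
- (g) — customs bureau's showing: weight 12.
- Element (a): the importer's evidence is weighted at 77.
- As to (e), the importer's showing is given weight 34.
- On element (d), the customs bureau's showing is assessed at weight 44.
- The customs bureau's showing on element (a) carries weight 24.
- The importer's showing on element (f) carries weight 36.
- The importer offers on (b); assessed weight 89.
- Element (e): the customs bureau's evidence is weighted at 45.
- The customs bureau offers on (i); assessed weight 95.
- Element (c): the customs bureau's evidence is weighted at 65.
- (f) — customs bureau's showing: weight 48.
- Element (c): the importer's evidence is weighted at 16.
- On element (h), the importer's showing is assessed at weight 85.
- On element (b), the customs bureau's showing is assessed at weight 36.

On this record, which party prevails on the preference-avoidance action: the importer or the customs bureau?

— Issue I —
Stage I.1 (importer, the preponderance of the evidence, weight is at least 53): (a) net 77−24=53 ≥ 53 — meets; (b) net 89−36=53 ≥ 53 — meets.
  All elements met. The burden passes to the customs bureau.
Stage I.2 (customs bureau, the preponderance of the evidence, weight is at least 53): (c) net 65−16=49 < 53 — fails.
  Stage I.2 not carried; the customs bureau fails its burden.
The importer prevails on this issue.
— Issue II —
At Stage II.1 the importer must meet a preponderance (weight is at least 51): on (d) the weight is 95 less the opposing 44 gives net 51, which does reach 51, so (d) meets the standard.
  Stage II.1 carried; the burden shifts to the customs bureau.
At Stage II.2 the customs bureau must meet a prima facie showing (weight is at least 10): on (e) the weight is 45 less the opposing 34 gives net 11, which does reach 10, so (e) meets the standard; on (f) the weight is 48 less the opposing 36 gives net 12, ≥ 10, so (f) meets the standard.
  The customs bureau carries the last stage.
With every stage satisfied, the customs bureau prevails on this issue.
— Issue III —
Stage III.1 (importer, a clear and cogent showing, weight is at least 73): (g) net 85−12=73 ≥ 73 — meets; (h) net 85−12=73 ≥ 73 — meets.
  All elements met. The burden passes to the customs bureau.
Stage III.2 (customs bureau, a preponderance, weight is at least 49): (i) net 95−46=49 ≥ 49 — meets; (j) net 56−9=47 < 49 — fails.
  The customs bureau does not carry Stage III.2.
The analysis ends at Stage III.2; the importer prevails on this issue.
Per-issue: Issue I → importer; Issue II → customs bureau; Issue III → importer. The importer must prevail on at least one issue; overall, the importer prevails.

importer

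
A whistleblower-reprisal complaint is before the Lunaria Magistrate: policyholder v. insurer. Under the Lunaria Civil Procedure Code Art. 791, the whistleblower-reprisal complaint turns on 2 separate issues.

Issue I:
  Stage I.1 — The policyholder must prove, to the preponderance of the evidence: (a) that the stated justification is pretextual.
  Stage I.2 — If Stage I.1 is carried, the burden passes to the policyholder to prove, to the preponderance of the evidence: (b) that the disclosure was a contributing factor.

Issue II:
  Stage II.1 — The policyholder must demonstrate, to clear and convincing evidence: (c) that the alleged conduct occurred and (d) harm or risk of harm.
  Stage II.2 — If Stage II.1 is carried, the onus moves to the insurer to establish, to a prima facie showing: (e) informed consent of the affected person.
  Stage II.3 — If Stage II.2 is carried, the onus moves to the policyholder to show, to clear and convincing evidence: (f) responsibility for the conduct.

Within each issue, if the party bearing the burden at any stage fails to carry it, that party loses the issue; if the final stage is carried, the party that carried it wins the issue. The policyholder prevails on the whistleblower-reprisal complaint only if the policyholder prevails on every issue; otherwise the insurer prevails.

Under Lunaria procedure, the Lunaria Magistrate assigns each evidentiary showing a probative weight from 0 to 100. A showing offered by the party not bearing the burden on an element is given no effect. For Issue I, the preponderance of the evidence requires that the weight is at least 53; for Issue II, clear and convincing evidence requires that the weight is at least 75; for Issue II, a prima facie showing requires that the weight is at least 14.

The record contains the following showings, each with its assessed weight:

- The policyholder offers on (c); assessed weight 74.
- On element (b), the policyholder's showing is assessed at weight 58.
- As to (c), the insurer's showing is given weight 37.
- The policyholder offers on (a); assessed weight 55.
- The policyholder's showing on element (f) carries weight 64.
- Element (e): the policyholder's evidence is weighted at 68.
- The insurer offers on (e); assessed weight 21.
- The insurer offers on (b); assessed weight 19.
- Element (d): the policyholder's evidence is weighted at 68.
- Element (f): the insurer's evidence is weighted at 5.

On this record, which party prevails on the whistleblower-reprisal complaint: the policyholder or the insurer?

insurer

— Issue I —
At Stage I.1 the policyholder must meet the preponderance of the evidence (weight is at least 53): on (a) the weight is 55, ≥ 53, so (a) meets the standard.
  All elements met. The policyholder retains the burden for Stage I.2.
At Stage I.2 the policyholder must meet the preponderance of the evidence (weight is at least 53): on (b) the weight is 58 (the insurer's 19 is given no effect), which does reach 53, so (b) meets the standard.
  Stage I.2 carried; the final stage is satisfied.
All stages carried — the policyholder prevails on this issue.
— Issue II —
At Stage II.1 the policyholder must meet clear and convincing evidence (weight is at least 75): on (c) the weight is 74 (the insurer's 37 is given no effect), < 75, so (c) does not meet the standard; on (d) the weight is 68, which does not reach 75, so (d) does not meet the standard.
  Not every element is met, so the policyholder fails to carry Stage II.1.
So the insurer prevails on this issue.
Per-issue: Issue I → policyholder; Issue II → insurer. The policyholder must prevail on every issue; overall, the insurer prevails.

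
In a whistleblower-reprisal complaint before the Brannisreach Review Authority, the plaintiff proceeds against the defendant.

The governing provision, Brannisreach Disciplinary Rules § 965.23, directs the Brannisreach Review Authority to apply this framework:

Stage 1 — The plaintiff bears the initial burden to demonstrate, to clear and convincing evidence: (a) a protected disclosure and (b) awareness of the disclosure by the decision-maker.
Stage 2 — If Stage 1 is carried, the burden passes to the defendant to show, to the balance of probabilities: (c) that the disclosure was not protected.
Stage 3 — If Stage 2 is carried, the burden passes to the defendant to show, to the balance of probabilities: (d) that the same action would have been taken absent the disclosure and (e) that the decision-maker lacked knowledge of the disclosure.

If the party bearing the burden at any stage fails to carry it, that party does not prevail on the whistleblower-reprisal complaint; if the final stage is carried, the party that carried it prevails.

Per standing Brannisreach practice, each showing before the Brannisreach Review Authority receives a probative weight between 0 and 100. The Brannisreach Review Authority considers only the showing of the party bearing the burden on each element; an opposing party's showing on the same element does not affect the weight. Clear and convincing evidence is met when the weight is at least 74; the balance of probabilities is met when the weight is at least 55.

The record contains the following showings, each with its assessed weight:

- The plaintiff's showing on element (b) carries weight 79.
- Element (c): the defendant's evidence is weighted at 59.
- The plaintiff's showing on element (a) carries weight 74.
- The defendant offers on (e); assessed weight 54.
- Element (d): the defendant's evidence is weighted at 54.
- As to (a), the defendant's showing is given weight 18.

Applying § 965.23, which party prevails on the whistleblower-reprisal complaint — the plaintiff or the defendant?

At Stage 1 the plaintiff must meet clear and convincing evidence (weight is at least 74): on (a) the weight is 74 (the defendant's 18 is given no effect), ≥ 74, so (a) meets the standard; on (b) the weight is 79, which does reach 74, so (b) meets the standard.
  Stage 1 is satisfied; the onus moves to the defendant.
At Stage 2 the defendant must meet the balance of probabilities (weight is at least 55): on (c) the weight is 59, which does reach 55, so (c) meets the standard.
  Stage 2 carried; the burden remains with the defendant.
At Stage 3 the defendant must meet the balance of probabilities (weight is at least 55): on (d) the weight is 54, < 55, so (d) does not meet the standard; on (e) the weight is 54, < 55, so (e) does not meet the standard.
  Stage 3 not carried; the defendant fails its burden.
So the plaintiff prevails.

plaintiff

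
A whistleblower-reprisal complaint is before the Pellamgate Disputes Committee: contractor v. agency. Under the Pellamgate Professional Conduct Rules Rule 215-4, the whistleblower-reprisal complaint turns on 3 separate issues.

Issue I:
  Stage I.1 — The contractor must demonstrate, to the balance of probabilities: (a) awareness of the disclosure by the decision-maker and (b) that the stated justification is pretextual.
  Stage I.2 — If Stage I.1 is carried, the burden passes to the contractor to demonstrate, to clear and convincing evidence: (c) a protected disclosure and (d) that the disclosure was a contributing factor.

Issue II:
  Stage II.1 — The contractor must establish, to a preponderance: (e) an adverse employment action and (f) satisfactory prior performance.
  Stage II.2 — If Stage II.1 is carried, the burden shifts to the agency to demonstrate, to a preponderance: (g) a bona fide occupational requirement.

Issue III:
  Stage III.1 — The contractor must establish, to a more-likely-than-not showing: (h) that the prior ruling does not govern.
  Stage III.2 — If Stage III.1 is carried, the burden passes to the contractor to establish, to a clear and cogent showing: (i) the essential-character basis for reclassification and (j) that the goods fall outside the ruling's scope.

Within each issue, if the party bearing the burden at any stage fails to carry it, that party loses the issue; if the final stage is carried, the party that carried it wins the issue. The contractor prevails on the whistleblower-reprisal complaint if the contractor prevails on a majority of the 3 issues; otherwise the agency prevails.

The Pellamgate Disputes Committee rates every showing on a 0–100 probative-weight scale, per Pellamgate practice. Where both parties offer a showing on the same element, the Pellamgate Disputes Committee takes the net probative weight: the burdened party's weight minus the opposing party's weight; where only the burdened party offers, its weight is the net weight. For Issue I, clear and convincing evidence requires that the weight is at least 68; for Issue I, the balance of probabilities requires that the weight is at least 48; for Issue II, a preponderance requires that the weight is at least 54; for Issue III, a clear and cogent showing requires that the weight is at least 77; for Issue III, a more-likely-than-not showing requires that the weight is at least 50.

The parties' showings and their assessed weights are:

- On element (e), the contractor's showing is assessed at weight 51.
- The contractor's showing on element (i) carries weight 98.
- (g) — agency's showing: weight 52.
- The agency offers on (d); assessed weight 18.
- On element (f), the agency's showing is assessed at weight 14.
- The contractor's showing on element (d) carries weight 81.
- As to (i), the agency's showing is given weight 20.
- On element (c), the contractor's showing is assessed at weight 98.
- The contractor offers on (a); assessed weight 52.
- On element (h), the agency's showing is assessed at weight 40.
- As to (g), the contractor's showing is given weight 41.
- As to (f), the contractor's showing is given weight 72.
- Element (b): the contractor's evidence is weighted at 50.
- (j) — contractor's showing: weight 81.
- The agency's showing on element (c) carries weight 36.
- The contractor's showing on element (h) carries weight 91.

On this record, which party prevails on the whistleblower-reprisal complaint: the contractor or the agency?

— Issue I —
Stage I.1 (contractor, the balance of probabilities, weight is at least 48): (a) 52 ≥ 48 — meets; (b) 50 ≥ 48 — meets.
  Stage I.1 is satisfied; the contractor continues to bear the burden.
Stage I.2 (contractor, clear and convincing evidence, weight is at least 68): (c) net 98−36=62 < 68 — fails; (d) net 81−18=63 < 68 — fails.
  Not every element is met, so the contractor fails to carry Stage I.2.
The agency prevails on this issue.
— Issue II —
Stage II.1 — burden on contractor; standard: a preponderance (weight is at least 54).
    (e): 51 < 54 [not met]
    (f): 72 − 14 = 58 ≥ 54 [met]
  The contractor does not carry Stage II.1.
The analysis ends at Stage II.1; the agency prevails on this issue.
— Issue III —
At Stage III.1 the contractor must meet a more-likely-than-not showing (weight is at least 50): on (h) the weight is 91 less the opposing 40 gives net 51, which does reach 50, so (h) meets the standard.
  Stage III.1 carried; the burden remains with the contractor.
At Stage III.2 the contractor must meet a clear and cogent showing (weight is at least 77): on (i) the weight is 98 less the opposing 20 gives net 78, which does reach 77, so (i) meets the standard; on (j) the weight is 81, which does reach 77, so (j) meets the standard.
  All elements met at the final stage.
All stages carried — the contractor prevails on this issue.
Per-issue: Issue I → agency; Issue II → agency; Issue III → contractor. The contractor must prevail on a majority of issues; overall, the agency prevails.

agency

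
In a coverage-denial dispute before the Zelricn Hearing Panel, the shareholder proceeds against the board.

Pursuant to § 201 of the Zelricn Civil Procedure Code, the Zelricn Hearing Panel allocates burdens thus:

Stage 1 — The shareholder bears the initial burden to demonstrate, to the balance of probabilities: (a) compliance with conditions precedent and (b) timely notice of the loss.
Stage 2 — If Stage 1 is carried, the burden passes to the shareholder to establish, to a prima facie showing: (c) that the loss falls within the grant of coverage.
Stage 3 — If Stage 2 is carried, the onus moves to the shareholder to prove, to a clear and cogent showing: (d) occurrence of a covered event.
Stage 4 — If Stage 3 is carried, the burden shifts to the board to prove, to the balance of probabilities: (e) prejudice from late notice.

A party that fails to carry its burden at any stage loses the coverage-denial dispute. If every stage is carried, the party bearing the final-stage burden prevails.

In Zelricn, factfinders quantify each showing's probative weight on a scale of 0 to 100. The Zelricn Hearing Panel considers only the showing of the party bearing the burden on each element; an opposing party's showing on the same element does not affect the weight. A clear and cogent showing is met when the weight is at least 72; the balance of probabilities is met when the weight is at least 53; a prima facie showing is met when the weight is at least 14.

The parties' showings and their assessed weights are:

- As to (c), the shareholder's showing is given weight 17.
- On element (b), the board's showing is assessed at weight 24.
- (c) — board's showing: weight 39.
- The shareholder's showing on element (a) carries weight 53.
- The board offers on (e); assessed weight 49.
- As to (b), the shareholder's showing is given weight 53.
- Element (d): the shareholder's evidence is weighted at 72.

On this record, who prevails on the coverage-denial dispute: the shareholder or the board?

shareholder

Stage 1 (shareholder, the balance of probabilities, weight is at least 53): (a) 53 ≥ 53 — meets; (b) 53 (board's 24 disregarded) ≥ 53 — meets.
  Stage 1 is satisfied; the shareholder continues to bear the burden.
Stage 2 (shareholder, a prima facie showing, weight is at least 14): (c) 17 (board's 39 disregarded) ≥ 14 — meets.
  All elements met. The shareholder retains the burden for Stage 3.
Stage 3 (shareholder, a clear and cogent showing, weight is at least 72): (d) 72 ≥ 72 — meets.
  Stage 3 carried; the burden shifts to the board.
Stage 4 (board, the balance of probabilities, weight is at least 53): (e) 49 < 53 — fails.
  Not every element is met, so the board fails to carry Stage 4.
So the shareholder prevails.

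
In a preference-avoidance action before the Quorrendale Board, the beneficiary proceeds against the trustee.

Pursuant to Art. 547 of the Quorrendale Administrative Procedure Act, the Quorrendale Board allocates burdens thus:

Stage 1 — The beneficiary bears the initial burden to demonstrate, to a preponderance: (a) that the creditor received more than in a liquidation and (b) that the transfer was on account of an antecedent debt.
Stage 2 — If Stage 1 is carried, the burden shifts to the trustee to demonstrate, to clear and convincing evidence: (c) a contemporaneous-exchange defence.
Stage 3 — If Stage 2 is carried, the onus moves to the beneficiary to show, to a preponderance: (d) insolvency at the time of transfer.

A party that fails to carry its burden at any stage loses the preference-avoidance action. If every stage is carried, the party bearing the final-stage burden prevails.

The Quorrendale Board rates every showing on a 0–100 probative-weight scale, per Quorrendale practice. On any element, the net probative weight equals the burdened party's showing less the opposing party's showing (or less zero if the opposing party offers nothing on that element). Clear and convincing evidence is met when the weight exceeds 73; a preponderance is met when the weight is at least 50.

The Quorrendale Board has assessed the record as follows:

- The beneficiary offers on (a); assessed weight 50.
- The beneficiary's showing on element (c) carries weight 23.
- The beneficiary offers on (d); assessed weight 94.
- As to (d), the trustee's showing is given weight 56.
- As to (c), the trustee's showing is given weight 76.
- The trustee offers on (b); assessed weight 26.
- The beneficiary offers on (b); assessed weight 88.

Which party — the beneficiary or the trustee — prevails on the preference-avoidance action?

At Stage 1 the beneficiary must meet a preponderance (weight is at least 50): on (a) the weight is 50, which does reach 50, so (a) meets the standard; on (b) the weight is 88 less the opposing 26 gives net 62, which does reach 50, so (b) meets the standard.
  Stage 1 is satisfied; the onus moves to the trustee.
At Stage 2 the trustee must meet clear and convincing evidence (weight exceeds 73): on (c) the weight is 76 less the opposing 23 gives net 53, which does not exceed 73, so (c) does not meet the standard.
  Stage 2 not carried; the trustee fails its burden.
The analysis ends at Stage 2; the beneficiary prevails.

beneficiary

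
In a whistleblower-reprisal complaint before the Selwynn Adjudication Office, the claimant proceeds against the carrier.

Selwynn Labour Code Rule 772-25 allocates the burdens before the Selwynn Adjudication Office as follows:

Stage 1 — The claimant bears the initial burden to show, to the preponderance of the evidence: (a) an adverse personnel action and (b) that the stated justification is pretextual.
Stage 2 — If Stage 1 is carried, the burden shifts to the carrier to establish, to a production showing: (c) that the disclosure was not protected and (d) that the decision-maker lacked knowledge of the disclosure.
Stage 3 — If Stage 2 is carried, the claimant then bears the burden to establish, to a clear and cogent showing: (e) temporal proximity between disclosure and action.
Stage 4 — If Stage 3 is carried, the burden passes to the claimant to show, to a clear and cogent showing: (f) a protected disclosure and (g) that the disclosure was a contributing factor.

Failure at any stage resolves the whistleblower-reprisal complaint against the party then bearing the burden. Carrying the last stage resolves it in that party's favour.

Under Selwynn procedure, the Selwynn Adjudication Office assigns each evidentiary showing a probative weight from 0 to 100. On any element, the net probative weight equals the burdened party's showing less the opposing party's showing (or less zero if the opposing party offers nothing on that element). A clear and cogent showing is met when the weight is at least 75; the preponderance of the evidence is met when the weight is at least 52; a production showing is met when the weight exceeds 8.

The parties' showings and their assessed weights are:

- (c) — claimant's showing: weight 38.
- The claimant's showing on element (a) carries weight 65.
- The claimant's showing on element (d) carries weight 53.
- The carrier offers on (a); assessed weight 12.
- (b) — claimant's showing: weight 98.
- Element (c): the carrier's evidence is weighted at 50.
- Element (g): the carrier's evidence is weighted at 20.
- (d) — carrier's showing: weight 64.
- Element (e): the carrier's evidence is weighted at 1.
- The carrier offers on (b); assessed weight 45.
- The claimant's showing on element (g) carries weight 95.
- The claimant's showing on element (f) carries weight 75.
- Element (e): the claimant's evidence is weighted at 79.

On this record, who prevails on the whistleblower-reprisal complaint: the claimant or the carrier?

claimant

At Stage 1 the claimant must meet the preponderance of the evidence (weight is at least 52): on (a) the weight is 65 less the opposing 12 gives net 53, which does reach 52, so (a) meets the standard; on (b) the weight is 98 less the opposing 45 gives net 53, which does reach 52, so (b) meets the standard.
  Stage 1 is satisfied; the onus moves to the carrier.
At Stage 2 the carrier must meet a production showing (weight exceeds 8): on (c) the weight is 50 less the opposing 38 gives net 12, which does exceed 8, so (c) meets the standard; on (d) the weight is 64 less the opposing 53 gives net 11, > 8, so (d) meets the standard.
  All elements met. The burden passes to the claimant.
At Stage 3 the claimant must meet a clear and cogent showing (weight is at least 75): on (e) the weight is 79 less the opposing 1 gives net 78, which does reach 75, so (e) meets the standard.
  All elements met. The claimant retains the burden for Stage 4.
At Stage 4 the claimant must meet a clear and cogent showing (weight is at least 75): on (f) the weight is 75, ≥ 75, so (f) meets the standard; on (g) the weight is 95 less the opposing 20 gives net 75, which does reach 75, so (g) meets the standard.
  The claimant carries the last stage.
Every stage carried; the claimant prevails.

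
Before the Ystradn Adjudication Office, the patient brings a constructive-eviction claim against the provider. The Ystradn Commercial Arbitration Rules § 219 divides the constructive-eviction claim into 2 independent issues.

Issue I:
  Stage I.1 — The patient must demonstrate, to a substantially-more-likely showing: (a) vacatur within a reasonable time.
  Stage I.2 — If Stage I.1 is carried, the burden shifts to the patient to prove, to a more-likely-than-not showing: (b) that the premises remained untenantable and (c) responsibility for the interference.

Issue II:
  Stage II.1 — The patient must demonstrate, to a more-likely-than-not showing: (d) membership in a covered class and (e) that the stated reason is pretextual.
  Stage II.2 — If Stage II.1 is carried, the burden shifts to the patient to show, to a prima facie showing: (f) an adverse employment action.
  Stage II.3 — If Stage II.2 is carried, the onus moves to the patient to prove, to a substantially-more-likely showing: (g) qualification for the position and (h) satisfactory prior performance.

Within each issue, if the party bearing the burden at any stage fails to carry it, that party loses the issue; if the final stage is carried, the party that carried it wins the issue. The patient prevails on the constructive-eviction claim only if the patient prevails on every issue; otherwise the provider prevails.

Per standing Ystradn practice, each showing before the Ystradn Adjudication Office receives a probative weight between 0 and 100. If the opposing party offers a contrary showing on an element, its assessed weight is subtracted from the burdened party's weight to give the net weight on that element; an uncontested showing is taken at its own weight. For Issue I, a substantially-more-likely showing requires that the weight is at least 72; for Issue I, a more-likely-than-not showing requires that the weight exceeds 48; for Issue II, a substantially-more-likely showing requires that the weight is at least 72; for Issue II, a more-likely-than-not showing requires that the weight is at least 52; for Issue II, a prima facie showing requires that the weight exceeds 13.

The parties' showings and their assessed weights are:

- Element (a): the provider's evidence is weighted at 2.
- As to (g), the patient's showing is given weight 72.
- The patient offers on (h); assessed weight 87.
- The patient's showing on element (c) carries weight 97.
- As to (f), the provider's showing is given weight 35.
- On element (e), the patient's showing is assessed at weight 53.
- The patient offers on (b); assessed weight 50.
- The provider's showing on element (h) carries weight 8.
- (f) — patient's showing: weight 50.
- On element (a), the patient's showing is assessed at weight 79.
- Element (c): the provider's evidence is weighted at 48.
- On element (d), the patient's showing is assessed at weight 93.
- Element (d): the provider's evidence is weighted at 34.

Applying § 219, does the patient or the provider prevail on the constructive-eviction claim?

— Issue I —
Stage I.1 — burden on patient; standard: a substantially-more-likely showing (weight is at least 72).
    (a): 79 − 2 = 77 ≥ 72 [met]
  Stage I.1 carried; the burden remains with the patient.
Stage I.2 — burden on patient; standard: a more-likely-than-not showing (weight exceeds 48).
    (b): 50 > 48 [met]
    (c): 97 − 48 = 49 > 48 [met]
  The patient carries the last stage.
Every stage carried; the patient prevails on this issue.
— Issue II —
At Stage II.1 the patient must meet a more-likely-than-not showing (weight is at least 52): on (d) the weight is 93 less the opposing 34 gives net 59, which does reach 52, so (d) meets the standard; on (e) the weight is 53, which does reach 52, so (e) meets the standard.
  Stage II.1 is satisfied; the patient continues to bear the burden.
At Stage II.2 the patient must meet a prima facie showing (weight exceeds 13): on (f) the weight is 50 less the opposing 35 gives net 15, > 13, so (f) meets the standard.
  Stage II.2 is satisfied; the patient continues to bear the burden.
At Stage II.3 the patient must meet a substantially-more-likely showing (weight is at least 72): on (g) the weight is 72, which does reach 72, so (g) meets the standard; on (h) the weight is 87 less the opposing 8 gives net 79, which does reach 72, so (h) meets the standard.
  All elements met at the final stage.
Every stage carried; the patient prevails on this issue.
Per-issue: Issue I → patient; Issue II → patient. The patient must prevail on every issue; overall, the patient prevails.

patient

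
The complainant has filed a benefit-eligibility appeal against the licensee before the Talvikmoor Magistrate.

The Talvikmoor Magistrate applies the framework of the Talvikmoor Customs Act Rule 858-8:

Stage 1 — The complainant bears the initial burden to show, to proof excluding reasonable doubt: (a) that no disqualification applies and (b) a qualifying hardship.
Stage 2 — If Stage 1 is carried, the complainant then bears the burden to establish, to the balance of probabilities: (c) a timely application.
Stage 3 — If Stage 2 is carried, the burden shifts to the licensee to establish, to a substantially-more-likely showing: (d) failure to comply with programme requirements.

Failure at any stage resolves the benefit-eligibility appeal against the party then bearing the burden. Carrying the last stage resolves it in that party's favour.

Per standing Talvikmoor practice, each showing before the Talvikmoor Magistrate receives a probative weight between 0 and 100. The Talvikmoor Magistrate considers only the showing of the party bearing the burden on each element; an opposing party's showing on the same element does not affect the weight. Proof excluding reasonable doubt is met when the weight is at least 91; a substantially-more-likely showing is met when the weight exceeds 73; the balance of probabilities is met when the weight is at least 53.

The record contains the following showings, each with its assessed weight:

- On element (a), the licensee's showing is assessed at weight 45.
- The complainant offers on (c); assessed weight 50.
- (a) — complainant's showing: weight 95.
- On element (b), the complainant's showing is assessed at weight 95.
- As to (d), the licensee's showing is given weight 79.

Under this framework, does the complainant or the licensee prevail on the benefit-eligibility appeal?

licensee

Stage 1 (complainant, proof excluding reasonable doubt, weight is at least 91): (a) 95 (licensee's 45 disregarded) ≥ 91 — meets; (b) 95 ≥ 91 — meets.
  Stage 1 carried; the burden remains with the complainant.
Stage 2 (complainant, the balance of probabilities, weight is at least 53): (c) 50 < 53 — fails.
  Not every element is met, so the complainant fails to carry Stage 2.
The licensee prevails.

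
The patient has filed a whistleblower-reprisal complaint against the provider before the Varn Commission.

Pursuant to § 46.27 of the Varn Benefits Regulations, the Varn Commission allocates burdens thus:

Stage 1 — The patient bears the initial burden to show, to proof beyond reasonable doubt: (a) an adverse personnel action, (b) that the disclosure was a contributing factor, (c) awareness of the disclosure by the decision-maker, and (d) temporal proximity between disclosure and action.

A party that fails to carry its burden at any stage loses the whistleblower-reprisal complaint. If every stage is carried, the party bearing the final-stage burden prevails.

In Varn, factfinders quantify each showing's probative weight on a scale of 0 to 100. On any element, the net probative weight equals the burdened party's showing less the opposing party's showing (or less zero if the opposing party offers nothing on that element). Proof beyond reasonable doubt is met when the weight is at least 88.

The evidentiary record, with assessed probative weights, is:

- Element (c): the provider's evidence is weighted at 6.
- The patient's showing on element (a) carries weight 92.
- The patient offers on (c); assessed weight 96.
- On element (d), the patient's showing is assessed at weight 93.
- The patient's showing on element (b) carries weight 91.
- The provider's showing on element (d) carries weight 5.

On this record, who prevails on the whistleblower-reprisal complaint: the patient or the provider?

Stage 1 (patient, proof beyond reasonable doubt, weight is at least 88): (a) 92 ≥ 88 — meets; (b) 91 ≥ 88 — meets; (c) net 96−6=90 ≥ 88 — meets; (d) net 93−5=88 ≥ 88 — meets.
  Stage 1 carried; the final stage is satisfied.
With every stage satisfied, the patient prevails.

patient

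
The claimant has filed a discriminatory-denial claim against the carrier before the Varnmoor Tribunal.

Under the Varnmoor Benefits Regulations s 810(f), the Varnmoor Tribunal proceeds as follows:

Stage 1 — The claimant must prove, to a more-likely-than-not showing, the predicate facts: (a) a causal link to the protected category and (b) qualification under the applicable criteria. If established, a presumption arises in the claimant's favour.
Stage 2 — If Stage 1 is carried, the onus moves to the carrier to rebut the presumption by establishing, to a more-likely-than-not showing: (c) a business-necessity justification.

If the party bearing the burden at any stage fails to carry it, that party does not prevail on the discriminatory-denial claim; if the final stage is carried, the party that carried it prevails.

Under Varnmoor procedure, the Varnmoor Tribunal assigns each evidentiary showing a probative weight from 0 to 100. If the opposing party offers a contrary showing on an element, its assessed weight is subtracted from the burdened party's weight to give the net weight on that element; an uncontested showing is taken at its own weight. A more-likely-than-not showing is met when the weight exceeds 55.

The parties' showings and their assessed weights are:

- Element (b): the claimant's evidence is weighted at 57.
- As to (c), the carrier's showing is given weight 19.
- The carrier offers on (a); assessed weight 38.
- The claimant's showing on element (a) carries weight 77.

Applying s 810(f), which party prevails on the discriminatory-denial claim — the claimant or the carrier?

At Stage 1 the claimant must meet a more-likely-than-not showing (weight exceeds 55): on (a) the weight is 77 less the opposing 38 gives net 39, ≤ 55, so (a) does not meet the standard; on (b) the weight is 57, > 55, so (b) meets the standard.
  Stage 1 not carried; the claimant fails its burden.
The carrier prevails.

carrier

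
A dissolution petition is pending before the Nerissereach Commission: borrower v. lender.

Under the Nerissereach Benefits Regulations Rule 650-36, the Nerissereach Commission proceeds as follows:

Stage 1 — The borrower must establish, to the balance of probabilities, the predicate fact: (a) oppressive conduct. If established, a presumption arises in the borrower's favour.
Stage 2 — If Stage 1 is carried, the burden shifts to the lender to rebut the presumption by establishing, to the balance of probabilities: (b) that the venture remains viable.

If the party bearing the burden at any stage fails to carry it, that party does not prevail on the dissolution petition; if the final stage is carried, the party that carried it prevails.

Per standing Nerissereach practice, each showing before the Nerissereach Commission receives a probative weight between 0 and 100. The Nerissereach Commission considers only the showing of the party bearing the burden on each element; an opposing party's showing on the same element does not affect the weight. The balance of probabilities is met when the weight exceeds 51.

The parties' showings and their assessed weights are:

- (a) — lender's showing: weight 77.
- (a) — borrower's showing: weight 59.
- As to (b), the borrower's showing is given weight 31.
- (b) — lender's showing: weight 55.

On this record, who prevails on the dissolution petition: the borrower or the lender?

lender

Stage 1 (borrower, the balance of probabilities, weight exceeds 51): (a) 59 (lender's 77 disregarded) > 51 — meets.
  All elements met. The burden passes to the lender.
Stage 2 (lender, the balance of probabilities, weight exceeds 51): (b) 55 (borrower's 31 disregarded) > 51 — meets.
  All elements met at the final stage.
Every stage carried; the lender prevails.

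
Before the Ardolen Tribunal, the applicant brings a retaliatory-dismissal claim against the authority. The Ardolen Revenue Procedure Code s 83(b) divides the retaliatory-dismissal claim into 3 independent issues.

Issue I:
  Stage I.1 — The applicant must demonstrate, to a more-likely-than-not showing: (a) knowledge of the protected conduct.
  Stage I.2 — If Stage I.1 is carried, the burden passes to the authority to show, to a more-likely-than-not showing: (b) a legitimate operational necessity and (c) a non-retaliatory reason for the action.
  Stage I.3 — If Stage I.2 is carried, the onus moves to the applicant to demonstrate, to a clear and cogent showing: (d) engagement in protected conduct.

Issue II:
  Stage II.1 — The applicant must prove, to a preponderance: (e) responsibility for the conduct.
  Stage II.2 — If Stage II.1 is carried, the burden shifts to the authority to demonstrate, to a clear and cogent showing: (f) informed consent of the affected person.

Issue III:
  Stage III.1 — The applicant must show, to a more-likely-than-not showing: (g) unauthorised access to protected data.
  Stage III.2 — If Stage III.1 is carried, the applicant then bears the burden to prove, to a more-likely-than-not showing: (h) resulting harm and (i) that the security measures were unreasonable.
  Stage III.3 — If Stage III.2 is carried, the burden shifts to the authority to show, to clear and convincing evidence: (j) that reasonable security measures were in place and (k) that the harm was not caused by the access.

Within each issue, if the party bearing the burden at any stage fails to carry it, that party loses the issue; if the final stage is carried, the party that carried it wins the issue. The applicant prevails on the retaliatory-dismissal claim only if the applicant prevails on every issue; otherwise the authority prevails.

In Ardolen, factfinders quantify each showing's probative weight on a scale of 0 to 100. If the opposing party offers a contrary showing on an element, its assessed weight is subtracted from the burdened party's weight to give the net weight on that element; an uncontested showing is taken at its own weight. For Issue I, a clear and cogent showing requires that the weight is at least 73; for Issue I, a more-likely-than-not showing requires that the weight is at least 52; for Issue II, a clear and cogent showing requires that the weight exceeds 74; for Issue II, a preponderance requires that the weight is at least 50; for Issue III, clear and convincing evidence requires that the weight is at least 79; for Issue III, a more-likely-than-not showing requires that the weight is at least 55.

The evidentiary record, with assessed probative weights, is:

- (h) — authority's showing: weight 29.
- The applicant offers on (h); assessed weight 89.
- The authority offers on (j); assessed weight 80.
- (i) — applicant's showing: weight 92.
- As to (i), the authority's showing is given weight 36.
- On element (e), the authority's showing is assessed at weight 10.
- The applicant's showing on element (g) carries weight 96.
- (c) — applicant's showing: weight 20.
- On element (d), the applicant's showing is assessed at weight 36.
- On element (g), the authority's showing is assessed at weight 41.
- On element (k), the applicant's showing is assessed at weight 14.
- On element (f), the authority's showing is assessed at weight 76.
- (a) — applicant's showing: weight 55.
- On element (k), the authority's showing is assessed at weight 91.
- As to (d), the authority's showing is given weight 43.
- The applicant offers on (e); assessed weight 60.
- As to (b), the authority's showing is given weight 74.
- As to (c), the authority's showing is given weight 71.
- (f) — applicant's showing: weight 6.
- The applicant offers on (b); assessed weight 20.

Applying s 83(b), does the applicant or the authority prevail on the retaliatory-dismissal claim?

— Issue I —
Stage I.1 (applicant, a more-likely-than-not showing, weight is at least 52): (a) 55 ≥ 52 — meets.
  Stage I.1 carried; the burden shifts to the authority.
Stage I.2 (authority, a more-likely-than-not showing, weight is at least 52): (b) net 74−20=54 ≥ 52 — meets; (c) net 71−20=51 < 52 — fails.
  The authority does not carry Stage I.2.
The applicant prevails on this issue.
— Issue II —
Stage II.1 — burden on applicant; standard: a preponderance (weight is at least 50).
    (e): 60 − 10 = 50 ≥ 50 [met]
  The applicant carries Stage II.1; the authority now bears the burden.
Stage II.2 — burden on authority; standard: a clear and cogent showing (weight exceeds 74).
    (f): 76 − 6 = 70 ≤ 74 [not met]
  Not every element is met, so the authority fails to carry Stage II.2.
So the applicant prevails on this issue.
— Issue III —
At Stage III.1 the applicant must meet a more-likely-than-not showing (weight is at least 55): on (g) the weight is 96 less the opposing 41 gives net 55, ≥ 55, so (g) meets the standard.
  Stage III.1 carried; the burden remains with the applicant.
At Stage III.2 the applicant must meet a more-likely-than-not showing (weight is at least 55): on (h) the weight is 89 less the opposing 29 gives net 60, ≥ 55, so (h) meets the standard; on (i) the weight is 92 less the opposing 36 gives net 56, ≥ 55, so (i) meets the standard.
  Stage III.2 carried; the burden shifts to the authority.
At Stage III.3 the authority must meet clear and convincing evidence (weight is at least 79): on (j) the weight is 80, ≥ 79, so (j) meets the standard; on (k) the weight is 91 less the opposing 14 gives net 77, < 79, so (k) does not meet the standard.
  The authority does not carry Stage III.3.
The analysis ends at Stage III.3; the applicant prevails on this issue.
Per-issue: Issue I → applicant; Issue II → applicant; Issue III → applicant. The applicant must prevail on every issue; overall, the applicant prevails.

applicant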